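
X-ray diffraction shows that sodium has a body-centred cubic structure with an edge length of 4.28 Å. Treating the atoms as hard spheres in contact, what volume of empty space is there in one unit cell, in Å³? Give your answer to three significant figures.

25.1 Å³

In a BCC lattice atoms touch along the body diagonal, so √3·a = 4r, so r = 0.4330a = 1.853 Å.
V_cell = a³ = 78.40 Å³; V_atoms = 2 × (4/3)πr³ = 53.33 Å³.
Empty space = 78.40 − 53.33 = 25.1 Å³.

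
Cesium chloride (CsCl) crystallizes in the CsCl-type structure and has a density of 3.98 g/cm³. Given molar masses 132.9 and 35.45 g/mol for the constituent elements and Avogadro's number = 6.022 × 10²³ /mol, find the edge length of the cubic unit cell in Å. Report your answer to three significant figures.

4.13 Å

M(CsCl) = 168.35 g/mol; Z = 1 formula unit per cell.
a³ = Z·M/(N_A·ρ) = 1 × 168.35 / (6.022 × 10²³ × 3.98) = 7.024 × 10^-23 cm³, so a = 4.126 × 10^-8 cm = 4.13 Å.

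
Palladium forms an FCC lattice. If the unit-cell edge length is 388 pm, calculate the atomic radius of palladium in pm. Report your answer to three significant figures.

137 pm

In an FCC lattice, atoms touch along the face diagonal, so √2·a = 4r.
r = √2·a/4 = 1.4142 × 388 / 4 = 137 pm.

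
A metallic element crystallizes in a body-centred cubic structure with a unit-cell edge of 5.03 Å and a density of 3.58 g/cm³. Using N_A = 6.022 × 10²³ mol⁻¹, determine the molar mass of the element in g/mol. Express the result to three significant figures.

137 g/mol

A BCC cell has Z = 2 atoms; a = 5.030 × 10^-8 cm.
M = ρ·N_A·a³/Z = 3.58 × 6.022 × 10²³ × 1.273 × 10^-22 / 2 = 137 g/mol.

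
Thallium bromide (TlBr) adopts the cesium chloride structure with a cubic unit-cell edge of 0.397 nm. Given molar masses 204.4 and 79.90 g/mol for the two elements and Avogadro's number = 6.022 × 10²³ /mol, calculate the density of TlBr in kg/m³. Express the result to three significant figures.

The cesium chloride structure contains Z = 1 formula unit per cell; M(TlBr) = 204.4 + 79.90 = 284.3 g/mol.
a³ = (3.970 × 10^-8 cm)³ = 6.257 × 10^-23 cm³.
ρ = 1 × 284.3 / (6.022 × 10²³ × 6.257 × 10^-23) = 7.545 g/cm³ = 7550 kg/m³.

7550 kg/m³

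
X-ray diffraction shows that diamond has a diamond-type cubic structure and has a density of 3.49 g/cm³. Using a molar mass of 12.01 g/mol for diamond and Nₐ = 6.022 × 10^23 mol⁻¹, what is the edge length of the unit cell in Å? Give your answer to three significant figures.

3.58 Å

With Z = 8 atoms per diamond cubic cell, a³ = Z·M/(N_A·ρ) = 8 × 12.01 / (6.022 × 10²³ × 3.490 g/cm³) = 4.572 × 10^-23 cm³.
a = (4.572 × 10^-23)^(1/3) = 3.576 × 10^-8 cm = 3.58 Å.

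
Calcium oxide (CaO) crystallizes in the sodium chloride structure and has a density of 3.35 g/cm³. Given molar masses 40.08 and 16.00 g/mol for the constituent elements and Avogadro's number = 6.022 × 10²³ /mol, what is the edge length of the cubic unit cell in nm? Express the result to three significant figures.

M(CaO) = 56.08 g/mol; Z = 4 formula units per cell.
a³ = Z·M/(N_A·ρ) = 4 × 56.08 / (6.022 × 10²³ × 3.35) = 1.112 × 10^-22 cm³, so a = 4.809 × 10^-8 cm = 0.481 nm.

0.481 nm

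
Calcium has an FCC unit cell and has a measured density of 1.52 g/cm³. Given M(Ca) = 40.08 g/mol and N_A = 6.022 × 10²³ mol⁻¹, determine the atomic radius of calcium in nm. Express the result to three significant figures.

0.198 nm

For an FCC cell (Z = 4), a³ = Z·M/(N_A·ρ) = 4 × 40.08 / (6.022 × 10²³ × 1.520) = 1.751 × 10^-22 cm³, so a = 5.595 × 10^-8 cm = 0.5595 nm.
Atoms touch along the face diagonal, so √2·a = 4r, so r = 0.3536 × a = 0.198 nm.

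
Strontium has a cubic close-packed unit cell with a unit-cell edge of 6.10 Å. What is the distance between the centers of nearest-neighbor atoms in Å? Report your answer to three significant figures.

In an FCC structure, atoms touch along the face diagonal, so √2·a = 4r; the nearest-neighbor distance equals 2r = 0.7071·a.
d = 0.7071 × 6.10 = 4.31 Å.

4.31 Å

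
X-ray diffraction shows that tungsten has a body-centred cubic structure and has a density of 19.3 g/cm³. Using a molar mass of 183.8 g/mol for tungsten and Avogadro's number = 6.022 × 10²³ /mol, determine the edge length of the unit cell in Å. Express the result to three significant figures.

3.16 Å

With Z = 2 atoms per BCC cell, a³ = Z·M/(N_A·ρ) = 2 × 183.8 / (6.022 × 10²³ × 19.30 g/cm³) = 3.163 × 10^-23 cm³.
a = (3.163 × 10^-23)^(1/3) = 3.162 × 10^-8 cm = 3.16 Å.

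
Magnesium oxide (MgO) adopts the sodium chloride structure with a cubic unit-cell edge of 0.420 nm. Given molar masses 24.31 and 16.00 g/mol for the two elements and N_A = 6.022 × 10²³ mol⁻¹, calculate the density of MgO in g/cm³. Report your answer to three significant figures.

3.61 g/cm³

The sodium chloride structure contains Z = 4 formula units per cell; M(MgO) = 24.31 + 16.00 = 40.31 g/mol.
a³ = (4.200 × 10^-8 cm)³ = 7.409 × 10^-23 cm³.
ρ = 4 × 40.31 / (6.022 × 10²³ × 7.409 × 10^-23) = 3.614 g/cm³.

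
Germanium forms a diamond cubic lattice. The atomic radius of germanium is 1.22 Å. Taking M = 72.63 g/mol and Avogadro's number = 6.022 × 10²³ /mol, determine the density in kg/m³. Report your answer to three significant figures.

In a diamond cubic lattice, nearest neighbors lie along the body diagonal with √3·a = 8r, giving a = 5.635 Å = 5.635 × 10^-8 cm.
With Z = 8, ρ = Z·M/(N_A·a³) = 8 × 72.63 / (6.022 × 10²³ × 1.789 × 10^-22) = 5.393 g/cm³ = 5390 kg/m³.

5390 kg/m³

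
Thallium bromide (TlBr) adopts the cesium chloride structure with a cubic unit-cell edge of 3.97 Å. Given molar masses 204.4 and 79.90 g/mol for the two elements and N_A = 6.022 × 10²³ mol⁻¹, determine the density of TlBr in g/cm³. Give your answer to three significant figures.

7.55 g/cm³

The cesium chloride structure contains Z = 1 formula unit per cell; M(TlBr) = 204.4 + 79.90 = 284.3 g/mol.
a³ = (3.970 × 10^-8 cm)³ = 6.257 × 10^-23 cm³.
ρ = 1 × 284.3 / (6.022 × 10²³ × 6.257 × 10^-23) = 7.545 g/cm³.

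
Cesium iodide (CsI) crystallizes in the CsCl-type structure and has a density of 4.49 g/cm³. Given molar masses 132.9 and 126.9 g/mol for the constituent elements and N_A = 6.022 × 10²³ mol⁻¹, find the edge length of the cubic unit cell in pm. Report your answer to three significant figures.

M(CsI) = 259.8 g/mol; Z = 1 formula unit per cell.
a³ = Z·M/(N_A·ρ) = 1 × 259.8 / (6.022 × 10²³ × 4.49) = 9.608 × 10^-23 cm³, so a = 4.580 × 10^-8 cm = 458 pm.

458 pm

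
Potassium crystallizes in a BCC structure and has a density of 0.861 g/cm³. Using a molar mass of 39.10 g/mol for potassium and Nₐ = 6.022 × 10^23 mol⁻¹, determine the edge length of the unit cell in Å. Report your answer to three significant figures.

5.32 Å

With Z = 2 atoms per BCC cell, a³ = Z·M/(N_A·ρ) = 2 × 39.10 / (6.022 × 10²³ × 0.8610 g/cm³) = 1.508 × 10^-22 cm³.
a = (1.508 × 10^-22)^(1/3) = 5.323 × 10^-8 cm = 5.32 Å.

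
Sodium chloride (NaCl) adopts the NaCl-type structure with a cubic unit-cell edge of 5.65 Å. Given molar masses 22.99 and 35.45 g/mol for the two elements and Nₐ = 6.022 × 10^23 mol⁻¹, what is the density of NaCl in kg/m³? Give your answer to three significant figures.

The NaCl-type structure contains Z = 4 formula units per cell; M(NaCl) = 22.99 + 35.45 = 58.44 g/mol.
a³ = (5.650 × 10^-8 cm)³ = 1.804 × 10^-22 cm³.
ρ = 4 × 58.44 / (6.022 × 10²³ × 1.804 × 10^-22) = 2.152 g/cm³ = 2150 kg/m³.

2150 kg/m³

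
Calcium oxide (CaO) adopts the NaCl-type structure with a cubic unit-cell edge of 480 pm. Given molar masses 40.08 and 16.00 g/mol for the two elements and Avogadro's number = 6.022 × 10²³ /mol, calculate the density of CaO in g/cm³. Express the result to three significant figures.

The NaCl-type structure contains Z = 4 formula units per cell; M(CaO) = 40.08 + 16.00 = 56.08 g/mol.
a³ = (4.800 × 10^-8 cm)³ = 1.106 × 10^-22 cm³.
ρ = 4 × 56.08 / (6.022 × 10²³ × 1.106 × 10^-22) = 3.368 g/cm³.

3.37 g/cm³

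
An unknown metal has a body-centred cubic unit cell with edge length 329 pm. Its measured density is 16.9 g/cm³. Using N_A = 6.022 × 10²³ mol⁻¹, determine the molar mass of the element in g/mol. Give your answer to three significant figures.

181 g/mol

A BCC cell has Z = 2 atoms; a = 3.290 × 10^-8 cm.
M = ρ·N_A·a³/Z = 16.9 × 6.022 × 10²³ × 3.561 × 10^-23 / 2 = 181 g/mol.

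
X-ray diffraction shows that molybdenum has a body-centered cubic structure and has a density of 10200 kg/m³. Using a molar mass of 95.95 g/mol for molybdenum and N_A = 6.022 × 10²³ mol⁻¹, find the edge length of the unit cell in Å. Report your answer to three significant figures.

3.15 Å

With Z = 2 atoms per BCC cell, a³ = Z·M/(N_A·ρ) = 2 × 95.95 / (6.022 × 10²³ × 10.20 g/cm³) = 3.124 × 10^-23 cm³.
a = (3.124 × 10^-23)^(1/3) = 3.150 × 10^-8 cm = 3.15 Å.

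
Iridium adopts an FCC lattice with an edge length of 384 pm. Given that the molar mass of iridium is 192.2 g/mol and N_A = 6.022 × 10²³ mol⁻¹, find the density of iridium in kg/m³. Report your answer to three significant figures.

An FCC unit cell contains Z = 4 atoms.
Cell volume: a³ = (384 pm)³ = (3.840 × 10^-8 cm)³ = 5.662 × 10^-23 cm³.
ρ = Z·M/(N_A·a³) = 4 × 192.2 / (6.022 × 10²³ × 5.662 × 10^-23) = 22.55 g/cm³ = 22500 kg/m³.

22500 kg/m³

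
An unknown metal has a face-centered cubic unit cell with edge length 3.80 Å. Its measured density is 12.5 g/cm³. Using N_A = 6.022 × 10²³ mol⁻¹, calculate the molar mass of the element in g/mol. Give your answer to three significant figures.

103 g/mol

An FCC cell has Z = 4 atoms; a = 3.800 × 10^-8 cm.
M = ρ·N_A·a³/Z = 12.5 × 6.022 × 10²³ × 5.487 × 10^-23 / 4 = 103 g/mol.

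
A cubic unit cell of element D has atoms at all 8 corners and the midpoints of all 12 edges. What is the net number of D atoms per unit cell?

Corner atoms are shared by 8 cells (1/8 each), edge atoms by 4 (1/4 each).
Net atoms = 8 × 1/8 + 12 × 1/4 = 1 + 3 = 4.

4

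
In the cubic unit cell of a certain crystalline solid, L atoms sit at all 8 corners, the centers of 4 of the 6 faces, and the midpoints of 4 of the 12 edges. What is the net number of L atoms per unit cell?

4

Corner atoms are shared by 8 cells (1/8 each), face atoms by 2 (1/2 each), edge atoms by 4 (1/4 each).
Net atoms = 8 × 1/8 + 4 × 1/2 + 4 × 1/4 = 1 + 2 + 1 = 4.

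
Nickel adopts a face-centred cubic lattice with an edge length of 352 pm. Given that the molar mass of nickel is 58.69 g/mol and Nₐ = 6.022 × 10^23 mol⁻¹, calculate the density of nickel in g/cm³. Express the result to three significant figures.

An FCC unit cell contains Z = 4 atoms.
Cell volume: a³ = (352 pm)³ = (3.520 × 10^-8 cm)³ = 4.361 × 10^-23 cm³.
ρ = Z·M/(N_A·a³) = 4 × 58.69 / (6.022 × 10²³ × 4.361 × 10^-23) = 8.938 g/cm³.

8.94 g/cm³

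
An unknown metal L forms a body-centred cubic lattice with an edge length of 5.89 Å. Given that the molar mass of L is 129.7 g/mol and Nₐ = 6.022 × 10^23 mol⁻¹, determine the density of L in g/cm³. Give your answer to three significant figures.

A BCC unit cell contains Z = 2 atoms.
Cell volume: a³ = (5.89 Å)³ = (5.890 × 10^-8 cm)³ = 2.043 × 10^-22 cm³.
ρ = Z·M/(N_A·a³) = 2 × 129.7 / (6.022 × 10²³ × 2.043 × 10^-22) = 2.108 g/cm³.

2.11 g/cm³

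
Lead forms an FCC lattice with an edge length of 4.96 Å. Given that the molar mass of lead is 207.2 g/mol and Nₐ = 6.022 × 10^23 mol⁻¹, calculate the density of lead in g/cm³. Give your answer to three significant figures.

An FCC unit cell contains Z = 4 atoms.
Cell volume: a³ = (4.96 Å)³ = (4.960 × 10^-8 cm)³ = 1.220 × 10^-22 cm³.
ρ = Z·M/(N_A·a³) = 4 × 207.2 / (6.022 × 10²³ × 1.220 × 10^-22) = 11.28 g/cm³.

11.3 g/cm³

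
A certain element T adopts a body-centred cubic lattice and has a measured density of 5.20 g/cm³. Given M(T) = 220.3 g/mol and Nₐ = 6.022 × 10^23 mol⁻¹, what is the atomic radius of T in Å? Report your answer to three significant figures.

For a BCC cell (Z = 2), a³ = Z·M/(N_A·ρ) = 2 × 220.3 / (6.022 × 10²³ × 5.200) = 1.407 × 10^-22 cm³, so a = 5.201 × 10^-8 cm = 5.201 Å.
Atoms touch along the body diagonal, so √3·a = 4r, so r = 0.4330 × a = 2.25 Å.

2.25 Å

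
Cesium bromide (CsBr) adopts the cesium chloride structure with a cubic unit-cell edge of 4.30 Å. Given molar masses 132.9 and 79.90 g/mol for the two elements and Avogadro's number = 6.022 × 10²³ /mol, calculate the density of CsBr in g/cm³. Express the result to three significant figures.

The cesium chloride structure contains Z = 1 formula unit per cell; M(CsBr) = 132.9 + 79.90 = 212.8 g/mol.
a³ = (4.300 × 10^-8 cm)³ = 7.951 × 10^-23 cm³.
ρ = 1 × 212.8 / (6.022 × 10²³ × 7.951 × 10^-23) = 4.445 g/cm³.

4.44 g/cm³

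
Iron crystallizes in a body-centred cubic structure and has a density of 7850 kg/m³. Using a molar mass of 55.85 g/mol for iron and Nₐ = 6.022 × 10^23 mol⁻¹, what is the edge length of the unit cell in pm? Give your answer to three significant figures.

With Z = 2 atoms per BCC cell, a³ = Z·M/(N_A·ρ) = 2 × 55.85 / (6.022 × 10²³ × 7.850 g/cm³) = 2.363 × 10^-23 cm³.
a = (2.363 × 10^-23)^(1/3) = 2.870 × 10^-8 cm = 287 pm.

287 pm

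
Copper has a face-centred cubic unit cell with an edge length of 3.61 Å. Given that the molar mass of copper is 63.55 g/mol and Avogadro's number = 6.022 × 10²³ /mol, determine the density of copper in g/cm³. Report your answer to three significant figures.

8.97 g/cm³

An FCC unit cell contains Z = 4 atoms.
Cell volume: a³ = (3.61 Å)³ = (3.610 × 10^-8 cm)³ = 4.705 × 10^-23 cm³.
ρ = Z·M/(N_A·a³) = 4 × 63.55 / (6.022 × 10²³ × 4.705 × 10^-23) = 8.972 g/cm³.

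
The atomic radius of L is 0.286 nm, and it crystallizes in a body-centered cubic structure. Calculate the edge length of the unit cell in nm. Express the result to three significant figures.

0.660 nm

In a BCC lattice, atoms touch along the body diagonal, so √3·a = 4r.
a = 4r/√3 = 4 × 0.286 / 1.7321 = 0.660 nm.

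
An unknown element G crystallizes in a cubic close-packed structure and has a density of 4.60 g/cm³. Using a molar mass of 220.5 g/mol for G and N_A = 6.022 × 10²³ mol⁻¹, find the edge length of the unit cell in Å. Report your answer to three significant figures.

6.83 Å

With Z = 4 atoms per FCC cell, a³ = Z·M/(N_A·ρ) = 4 × 220.5 / (6.022 × 10²³ × 4.600 g/cm³) = 3.184 × 10^-22 cm³.
a = (3.184 × 10^-22)^(1/3) = 6.828 × 10^-8 cm = 6.83 Å.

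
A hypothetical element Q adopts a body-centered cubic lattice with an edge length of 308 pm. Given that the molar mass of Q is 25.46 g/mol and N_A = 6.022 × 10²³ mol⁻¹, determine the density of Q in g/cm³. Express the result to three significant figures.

A BCC unit cell contains Z = 2 atoms.
Cell volume: a³ = (308 pm)³ = (3.080 × 10^-8 cm)³ = 2.922 × 10^-23 cm³.
ρ = Z·M/(N_A·a³) = 2 × 25.46 / (6.022 × 10²³ × 2.922 × 10^-23) = 2.894 g/cm³.

2.89 g/cm³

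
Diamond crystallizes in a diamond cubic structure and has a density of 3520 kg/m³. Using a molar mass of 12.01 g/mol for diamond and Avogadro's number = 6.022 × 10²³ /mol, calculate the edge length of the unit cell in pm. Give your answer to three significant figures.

With Z = 8 atoms per diamond cubic cell, a³ = Z·M/(N_A·ρ) = 8 × 12.01 / (6.022 × 10²³ × 3.520 g/cm³) = 4.533 × 10^-23 cm³.
a = (4.533 × 10^-23)^(1/3) = 3.565 × 10^-8 cm = 357 pm.

357 pm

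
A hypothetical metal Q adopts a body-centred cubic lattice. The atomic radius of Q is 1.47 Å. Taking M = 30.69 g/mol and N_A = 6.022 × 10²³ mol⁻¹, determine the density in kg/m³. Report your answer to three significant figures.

In a BCC lattice, atoms touch along the body diagonal, so √3·a = 4r, giving a = 3.395 Å = 3.395 × 10^-8 cm.
With Z = 2, ρ = Z·M/(N_A·a³) = 2 × 30.69 / (6.022 × 10²³ × 3.912 × 10^-23) = 2.605 g/cm³ = 2610 kg/m³.

2610 kg/m³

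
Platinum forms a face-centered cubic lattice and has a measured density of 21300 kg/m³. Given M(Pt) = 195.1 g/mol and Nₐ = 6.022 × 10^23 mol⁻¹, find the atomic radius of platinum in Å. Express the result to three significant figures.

For an FCC cell (Z = 4), a³ = Z·M/(N_A·ρ) = 4 × 195.1 / (6.022 × 10²³ × 21.30) = 6.084 × 10^-23 cm³, so a = 3.933 × 10^-8 cm = 3.933 Å.
Atoms touch along the face diagonal, so √2·a = 4r, so r = 0.3536 × a = 1.39 Å.

1.39 Å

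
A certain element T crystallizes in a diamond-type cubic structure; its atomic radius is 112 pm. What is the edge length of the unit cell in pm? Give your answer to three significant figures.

517 pm

In a diamond cubic lattice, nearest neighbors lie along the body diagonal with √3·a = 8r.
a = 8r/√3 = 8 × 112 / 1.7321 = 517 pm.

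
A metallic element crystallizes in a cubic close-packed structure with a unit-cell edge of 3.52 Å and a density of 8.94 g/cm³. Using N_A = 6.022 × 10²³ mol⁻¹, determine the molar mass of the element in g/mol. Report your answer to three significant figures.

An FCC cell has Z = 4 atoms; a = 3.520 × 10^-8 cm.
M = ρ·N_A·a³/Z = 8.94 × 6.022 × 10²³ × 4.361 × 10^-23 / 4 = 58.7 g/mol.

58.7 g/mol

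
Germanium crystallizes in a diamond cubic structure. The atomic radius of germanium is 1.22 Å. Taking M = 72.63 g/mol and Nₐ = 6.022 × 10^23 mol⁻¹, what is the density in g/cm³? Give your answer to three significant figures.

In a diamond cubic lattice, nearest neighbors lie along the body diagonal with √3·a = 8r, giving a = 5.635 Å = 5.635 × 10^-8 cm.
With Z = 8, ρ = Z·M/(N_A·a³) = 8 × 72.63 / (6.022 × 10²³ × 1.789 × 10^-22) = 5.393 g/cm³.

5.39 g/cm³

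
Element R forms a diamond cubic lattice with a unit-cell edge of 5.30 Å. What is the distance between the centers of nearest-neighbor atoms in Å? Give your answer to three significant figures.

In a diamond cubic structure, nearest neighbors lie along the body diagonal with √3·a = 8r; the nearest-neighbor distance equals 2r = 0.4330·a.
d = 0.4330 × 5.30 = 2.29 Å.

2.29 Å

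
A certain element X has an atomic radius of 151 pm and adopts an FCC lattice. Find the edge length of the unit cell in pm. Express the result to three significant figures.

427 pm

In an FCC lattice, atoms touch along the face diagonal, so √2·a = 4r.
a = 4r/√2 = 4 × 151 / 1.4142 = 427 pm.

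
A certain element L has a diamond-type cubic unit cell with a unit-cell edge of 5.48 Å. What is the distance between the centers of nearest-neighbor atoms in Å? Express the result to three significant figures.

2.37 Å

In a diamond cubic structure, nearest neighbors lie along the body diagonal with √3·a = 8r; the nearest-neighbor distance equals 2r = 0.4330·a.
d = 0.4330 × 5.48 = 2.37 Å.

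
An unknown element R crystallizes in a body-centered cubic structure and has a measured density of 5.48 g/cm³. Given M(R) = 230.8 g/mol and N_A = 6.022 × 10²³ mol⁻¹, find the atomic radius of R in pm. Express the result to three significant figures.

225 pm

For a BCC cell (Z = 2), a³ = Z·M/(N_A·ρ) = 2 × 230.8 / (6.022 × 10²³ × 5.480) = 1.399 × 10^-22 cm³, so a = 5.191 × 10^-8 cm = 519.1 pm.
Atoms touch along the body diagonal, so √3·a = 4r, so r = 0.4330 × a = 225 pm.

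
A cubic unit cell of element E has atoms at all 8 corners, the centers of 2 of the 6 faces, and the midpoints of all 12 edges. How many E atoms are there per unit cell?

5

Corner atoms are shared by 8 cells (1/8 each), face atoms by 2 (1/2 each), edge atoms by 4 (1/4 each).
Net atoms = 8 × 1/8 + 2 × 1/2 + 12 × 1/4 = 1 + 1 + 3 = 5.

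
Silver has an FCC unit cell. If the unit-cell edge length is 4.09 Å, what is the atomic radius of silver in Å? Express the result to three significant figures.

In an FCC lattice, atoms touch along the face diagonal, so √2·a = 4r.
r = √2·a/4 = 1.4142 × 4.09 / 4 = 1.45 Å.

1.45 Å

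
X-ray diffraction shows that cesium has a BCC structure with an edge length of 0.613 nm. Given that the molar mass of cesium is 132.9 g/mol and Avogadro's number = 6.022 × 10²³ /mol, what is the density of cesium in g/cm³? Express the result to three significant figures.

A BCC unit cell contains Z = 2 atoms.
Cell volume: a³ = (0.613 nm)³ = (6.130 × 10^-8 cm)³ = 2.303 × 10^-22 cm³.
ρ = Z·M/(N_A·a³) = 2 × 132.9 / (6.022 × 10²³ × 2.303 × 10^-22) = 1.916 g/cm³.

1.92 g/cm³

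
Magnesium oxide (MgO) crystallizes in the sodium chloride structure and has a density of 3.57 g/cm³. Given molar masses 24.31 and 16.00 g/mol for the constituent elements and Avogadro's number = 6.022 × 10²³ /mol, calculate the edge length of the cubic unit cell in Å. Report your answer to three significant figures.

M(MgO) = 40.31 g/mol; Z = 4 formula units per cell.
a³ = Z·M/(N_A·ρ) = 4 × 40.31 / (6.022 × 10²³ × 3.57) = 7.500 × 10^-23 cm³, so a = 4.217 × 10^-8 cm = 4.22 Å.

4.22 Å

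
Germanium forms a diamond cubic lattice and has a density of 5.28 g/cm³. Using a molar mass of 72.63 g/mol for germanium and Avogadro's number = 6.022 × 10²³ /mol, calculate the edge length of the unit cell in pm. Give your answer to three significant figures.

With Z = 8 atoms per diamond cubic cell, a³ = Z·M/(N_A·ρ) = 8 × 72.63 / (6.022 × 10²³ × 5.280 g/cm³) = 1.827 × 10^-22 cm³.
a = (1.827 × 10^-22)^(1/3) = 5.675 × 10^-8 cm = 567 pm.

567 pm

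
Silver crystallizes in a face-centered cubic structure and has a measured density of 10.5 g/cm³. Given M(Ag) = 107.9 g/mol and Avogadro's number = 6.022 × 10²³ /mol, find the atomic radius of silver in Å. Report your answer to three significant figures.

1.44 Å

For an FCC cell (Z = 4), a³ = Z·M/(N_A·ρ) = 4 × 107.9 / (6.022 × 10²³ × 10.50) = 6.826 × 10^-23 cm³, so a = 4.087 × 10^-8 cm = 4.087 Å.
Atoms touch along the face diagonal, so √2·a = 4r, so r = 0.3536 × a = 1.44 Å.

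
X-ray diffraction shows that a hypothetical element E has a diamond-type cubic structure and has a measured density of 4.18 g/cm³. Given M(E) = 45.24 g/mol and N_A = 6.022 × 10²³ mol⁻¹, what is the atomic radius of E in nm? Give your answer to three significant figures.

For a diamond cubic cell (Z = 8), a³ = Z·M/(N_A·ρ) = 8 × 45.24 / (6.022 × 10²³ × 4.180) = 1.438 × 10^-22 cm³, so a = 5.239 × 10^-8 cm = 0.5239 nm.
Nearest neighbors lie along the body diagonal with √3·a = 8r, so r = 0.2165 × a = 0.113 nm.

0.113 nm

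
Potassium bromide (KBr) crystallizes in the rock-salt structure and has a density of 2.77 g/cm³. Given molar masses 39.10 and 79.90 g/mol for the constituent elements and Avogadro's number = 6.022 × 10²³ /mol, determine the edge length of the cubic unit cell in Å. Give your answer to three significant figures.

6.58 Å

M(KBr) = 119.0 g/mol; Z = 4 formula units per cell.
a³ = Z·M/(N_A·ρ) = 4 × 119.0 / (6.022 × 10²³ × 2.77) = 2.854 × 10^-22 cm³, so a = 6.584 × 10^-8 cm = 6.58 Å.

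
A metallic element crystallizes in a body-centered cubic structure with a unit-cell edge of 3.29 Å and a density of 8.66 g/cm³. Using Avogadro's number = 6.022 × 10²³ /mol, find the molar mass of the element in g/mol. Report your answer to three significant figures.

A BCC cell has Z = 2 atoms; a = 3.290 × 10^-8 cm.
M = ρ·N_A·a³/Z = 8.66 × 6.022 × 10²³ × 3.561 × 10^-23 / 2 = 92.9 g/mol.

92.9 g/mol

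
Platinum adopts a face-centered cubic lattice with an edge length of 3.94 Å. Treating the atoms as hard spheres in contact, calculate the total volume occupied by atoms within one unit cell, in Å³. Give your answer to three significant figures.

45.3 Å³

In an FCC lattice atoms touch along the face diagonal, so √2·a = 4r, so r = 0.3536a = 1.393 Å.
V_atoms = Z × (4/3)πr³ = 4 × (4/3)π × (1.393)³ = 45.3 Å³.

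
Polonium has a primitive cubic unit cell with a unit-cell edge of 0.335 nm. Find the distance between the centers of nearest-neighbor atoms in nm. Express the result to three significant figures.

0.335 nm

In a simple cubic structure, atoms touch along the cell edge, so a = 2r; the nearest-neighbor distance equals 2r = 1.000·a.
d = 1.000 × 0.335 = 0.335 nm.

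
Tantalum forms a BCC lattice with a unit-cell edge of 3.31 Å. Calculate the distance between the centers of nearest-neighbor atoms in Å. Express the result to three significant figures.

2.87 Å

In a BCC structure, atoms touch along the body diagonal, so √3·a = 4r; the nearest-neighbor distance equals 2r = 0.8660·a.
d = 0.8660 × 3.31 = 2.87 Å.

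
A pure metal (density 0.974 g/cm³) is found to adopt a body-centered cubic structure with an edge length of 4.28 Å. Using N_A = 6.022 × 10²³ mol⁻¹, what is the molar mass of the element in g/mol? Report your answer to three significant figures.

A BCC cell has Z = 2 atoms; a = 4.280 × 10^-8 cm.
M = ρ·N_A·a³/Z = 0.974 × 6.022 × 10²³ × 7.840 × 10^-23 / 2 = 23.0 g/mol.

23.0 g/mol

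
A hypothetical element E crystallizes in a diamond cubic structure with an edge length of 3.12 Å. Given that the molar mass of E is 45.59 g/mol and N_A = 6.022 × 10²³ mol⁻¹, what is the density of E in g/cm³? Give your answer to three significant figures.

A diamond cubic unit cell contains Z = 8 atoms.
Cell volume: a³ = (3.12 Å)³ = (3.120 × 10^-8 cm)³ = 3.037 × 10^-23 cm³.
ρ = Z·M/(N_A·a³) = 8 × 45.59 / (6.022 × 10²³ × 3.037 × 10^-23) = 19.94 g/cm³.

19.9 g/cm³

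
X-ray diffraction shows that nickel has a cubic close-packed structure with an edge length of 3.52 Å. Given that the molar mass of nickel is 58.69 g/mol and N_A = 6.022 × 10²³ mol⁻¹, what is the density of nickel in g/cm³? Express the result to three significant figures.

8.94 g/cm³

An FCC unit cell contains Z = 4 atoms.
Cell volume: a³ = (3.52 Å)³ = (3.520 × 10^-8 cm)³ = 4.361 × 10^-23 cm³.
ρ = Z·M/(N_A·a³) = 4 × 58.69 / (6.022 × 10²³ × 4.361 × 10^-23) = 8.938 g/cm³.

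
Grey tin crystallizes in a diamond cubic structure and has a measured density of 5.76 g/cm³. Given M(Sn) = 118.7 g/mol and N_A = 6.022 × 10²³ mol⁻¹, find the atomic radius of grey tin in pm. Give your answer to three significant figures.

For a diamond cubic cell (Z = 8), a³ = Z·M/(N_A·ρ) = 8 × 118.7 / (6.022 × 10²³ × 5.760) = 2.738 × 10^-22 cm³, so a = 6.493 × 10^-8 cm = 649.3 pm.
Nearest neighbors lie along the body diagonal with √3·a = 8r, so r = 0.2165 × a = 141 pm.

141 pm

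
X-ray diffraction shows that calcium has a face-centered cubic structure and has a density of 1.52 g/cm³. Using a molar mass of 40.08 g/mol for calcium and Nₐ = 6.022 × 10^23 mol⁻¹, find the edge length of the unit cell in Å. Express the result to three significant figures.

5.60 Å

With Z = 4 atoms per FCC cell, a³ = Z·M/(N_A·ρ) = 4 × 40.08 / (6.022 × 10²³ × 1.520 g/cm³) = 1.751 × 10^-22 cm³.
a = (1.751 × 10^-22)^(1/3) = 5.595 × 10^-8 cm = 5.60 Å.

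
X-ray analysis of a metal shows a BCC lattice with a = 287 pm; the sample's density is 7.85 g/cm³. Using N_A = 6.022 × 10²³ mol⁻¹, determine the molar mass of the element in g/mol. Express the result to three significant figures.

A BCC cell has Z = 2 atoms; a = 2.870 × 10^-8 cm.
M = ρ·N_A·a³/Z = 7.85 × 6.022 × 10²³ × 2.364 × 10^-23 / 2 = 55.9 g/mol.

55.9 g/mol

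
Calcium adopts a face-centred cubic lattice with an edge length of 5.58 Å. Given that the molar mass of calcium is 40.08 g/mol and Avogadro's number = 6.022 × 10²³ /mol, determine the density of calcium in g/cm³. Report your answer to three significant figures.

An FCC unit cell contains Z = 4 atoms.
Cell volume: a³ = (5.58 Å)³ = (5.580 × 10^-8 cm)³ = 1.737 × 10^-22 cm³.
ρ = Z·M/(N_A·a³) = 4 × 40.08 / (6.022 × 10²³ × 1.737 × 10^-22) = 1.532 g/cm³.

1.53 g/cm³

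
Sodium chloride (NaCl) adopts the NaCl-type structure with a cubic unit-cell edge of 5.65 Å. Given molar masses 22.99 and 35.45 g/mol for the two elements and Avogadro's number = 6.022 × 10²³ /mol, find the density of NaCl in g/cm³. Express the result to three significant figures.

2.15 g/cm³

The NaCl-type structure contains Z = 4 formula units per cell; M(NaCl) = 22.99 + 35.45 = 58.44 g/mol.
a³ = (5.650 × 10^-8 cm)³ = 1.804 × 10^-22 cm³.
ρ = 4 × 58.44 / (6.022 × 10²³ × 1.804 × 10^-22) = 2.152 g/cm³.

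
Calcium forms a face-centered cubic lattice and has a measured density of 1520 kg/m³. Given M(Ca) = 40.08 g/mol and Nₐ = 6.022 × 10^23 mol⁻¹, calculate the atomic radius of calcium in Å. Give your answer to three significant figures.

For an FCC cell (Z = 4), a³ = Z·M/(N_A·ρ) = 4 × 40.08 / (6.022 × 10²³ × 1.520) = 1.751 × 10^-22 cm³, so a = 5.595 × 10^-8 cm = 5.595 Å.
Atoms touch along the face diagonal, so √2·a = 4r, so r = 0.3536 × a = 1.98 Å.

1.98 Å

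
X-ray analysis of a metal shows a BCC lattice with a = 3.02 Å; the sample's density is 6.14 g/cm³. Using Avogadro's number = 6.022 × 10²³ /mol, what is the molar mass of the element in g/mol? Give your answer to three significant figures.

A BCC cell has Z = 2 atoms; a = 3.020 × 10^-8 cm.
M = ρ·N_A·a³/Z = 6.14 × 6.022 × 10²³ × 2.754 × 10^-23 / 2 = 50.9 g/mol.

50.9 g/mol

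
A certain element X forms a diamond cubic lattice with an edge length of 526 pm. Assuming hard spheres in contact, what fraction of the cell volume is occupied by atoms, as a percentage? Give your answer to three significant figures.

In a diamond cubic lattice nearest neighbors lie along the body diagonal with √3·a = 8r, so r = 0.2165a = 113.9 pm.
Packing fraction = Z·(4/3)πr³ / a³ = 8 × (4/3)π × (113.9)³ / (526)³ = 0.3401 = 34.0%.

34.0%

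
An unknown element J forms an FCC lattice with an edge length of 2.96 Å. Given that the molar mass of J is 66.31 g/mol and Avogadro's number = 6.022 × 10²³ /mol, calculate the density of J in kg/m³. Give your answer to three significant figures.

17000 kg/m³

An FCC unit cell contains Z = 4 atoms.
Cell volume: a³ = (2.96 Å)³ = (2.960 × 10^-8 cm)³ = 2.593 × 10^-23 cm³.
ρ = Z·M/(N_A·a³) = 4 × 66.31 / (6.022 × 10²³ × 2.593 × 10^-23) = 16.98 g/cm³ = 17000 kg/m³.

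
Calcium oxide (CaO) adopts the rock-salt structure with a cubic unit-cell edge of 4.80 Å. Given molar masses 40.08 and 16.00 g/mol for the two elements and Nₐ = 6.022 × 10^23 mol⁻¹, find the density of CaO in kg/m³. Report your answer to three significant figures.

The rock-salt structure contains Z = 4 formula units per cell; M(CaO) = 40.08 + 16.00 = 56.08 g/mol.
a³ = (4.800 × 10^-8 cm)³ = 1.106 × 10^-22 cm³.
ρ = 4 × 56.08 / (6.022 × 10²³ × 1.106 × 10^-22) = 3.368 g/cm³ = 3370 kg/m³.

3370 kg/m³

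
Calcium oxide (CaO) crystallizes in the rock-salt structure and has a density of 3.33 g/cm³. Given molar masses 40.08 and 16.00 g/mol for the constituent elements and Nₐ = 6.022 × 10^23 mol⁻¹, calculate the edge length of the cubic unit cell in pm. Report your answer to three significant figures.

M(CaO) = 56.08 g/mol; Z = 4 formula units per cell.
a³ = Z·M/(N_A·ρ) = 4 × 56.08 / (6.022 × 10²³ × 3.33) = 1.119 × 10^-22 cm³, so a = 4.818 × 10^-8 cm = 482 pm.

482 pm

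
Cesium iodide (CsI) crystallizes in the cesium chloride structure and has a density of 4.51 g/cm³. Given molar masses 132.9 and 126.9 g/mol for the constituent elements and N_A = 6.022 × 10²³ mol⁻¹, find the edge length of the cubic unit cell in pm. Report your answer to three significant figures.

457 pm

M(CsI) = 259.8 g/mol; Z = 1 formula unit per cell.
a³ = Z·M/(N_A·ρ) = 1 × 259.8 / (6.022 × 10²³ × 4.51) = 9.566 × 10^-23 cm³, so a = 4.573 × 10^-8 cm = 457 pm.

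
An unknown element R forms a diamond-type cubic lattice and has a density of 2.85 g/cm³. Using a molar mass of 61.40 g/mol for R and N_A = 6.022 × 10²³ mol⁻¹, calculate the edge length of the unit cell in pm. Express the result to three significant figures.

With Z = 8 atoms per diamond cubic cell, a³ = Z·M/(N_A·ρ) = 8 × 61.40 / (6.022 × 10²³ × 2.850 g/cm³) = 2.862 × 10^-22 cm³.
a = (2.862 × 10^-22)^(1/3) = 6.590 × 10^-8 cm = 659 pm.

659 pm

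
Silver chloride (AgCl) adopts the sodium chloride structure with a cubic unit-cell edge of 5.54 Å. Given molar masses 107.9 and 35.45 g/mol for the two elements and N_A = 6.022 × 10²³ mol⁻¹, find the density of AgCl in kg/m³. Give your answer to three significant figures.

5600 kg/m³

The sodium chloride structure contains Z = 4 formula units per cell; M(AgCl) = 107.9 + 35.45 = 143.35 g/mol.
a³ = (5.540 × 10^-8 cm)³ = 1.700 × 10^-22 cm³.
ρ = 4 × 143.35 / (6.022 × 10²³ × 1.700 × 10^-22) = 5.600 g/cm³ = 5600 kg/m³.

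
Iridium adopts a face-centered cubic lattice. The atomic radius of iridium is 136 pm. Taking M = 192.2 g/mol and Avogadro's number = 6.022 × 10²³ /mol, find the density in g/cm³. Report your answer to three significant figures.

22.4 g/cm³

In an FCC lattice, atoms touch along the face diagonal, so √2·a = 4r, giving a = 384.7 pm = 3.847 × 10^-8 cm.
With Z = 4, ρ = Z·M/(N_A·a³) = 4 × 192.2 / (6.022 × 10²³ × 5.692 × 10^-23) = 22.43 g/cm³.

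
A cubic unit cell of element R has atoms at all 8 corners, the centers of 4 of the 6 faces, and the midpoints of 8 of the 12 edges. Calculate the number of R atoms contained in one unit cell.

Corner atoms are shared by 8 cells (1/8 each), face atoms by 2 (1/2 each), edge atoms by 4 (1/4 each).
Net atoms = 8 × 1/8 + 4 × 1/2 + 8 × 1/4 = 1 + 2 + 2 = 5.

5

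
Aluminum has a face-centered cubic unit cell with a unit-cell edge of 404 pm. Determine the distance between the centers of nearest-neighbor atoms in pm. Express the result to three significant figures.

286 pm

In an FCC structure, atoms touch along the face diagonal, so √2·a = 4r; the nearest-neighbor distance equals 2r = 0.7071·a.
d = 0.7071 × 404 = 286 pm.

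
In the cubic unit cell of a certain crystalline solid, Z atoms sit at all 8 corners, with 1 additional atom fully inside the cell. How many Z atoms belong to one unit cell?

Corner atoms are shared by 8 cells (1/8 each), interior atoms are unshared.
Net atoms = 8 × 1/8 + 1 = 1 + 1 = 2.

2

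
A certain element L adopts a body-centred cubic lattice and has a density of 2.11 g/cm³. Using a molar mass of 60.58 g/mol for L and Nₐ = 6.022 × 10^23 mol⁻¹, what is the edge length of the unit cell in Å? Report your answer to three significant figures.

With Z = 2 atoms per BCC cell, a³ = Z·M/(N_A·ρ) = 2 × 60.58 / (6.022 × 10²³ × 2.110 g/cm³) = 9.535 × 10^-23 cm³.
a = (9.535 × 10^-23)^(1/3) = 4.569 × 10^-8 cm = 4.57 Å.

4.57 Å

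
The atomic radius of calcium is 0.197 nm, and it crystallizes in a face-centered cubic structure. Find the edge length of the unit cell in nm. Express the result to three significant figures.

0.557 nm

In an FCC lattice, atoms touch along the face diagonal, so √2·a = 4r.
a = 4r/√2 = 4 × 0.197 / 1.4142 = 0.557 nm.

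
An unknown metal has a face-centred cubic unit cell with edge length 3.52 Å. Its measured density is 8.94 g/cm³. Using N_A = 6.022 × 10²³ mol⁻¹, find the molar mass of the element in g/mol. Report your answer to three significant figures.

An FCC cell has Z = 4 atoms; a = 3.520 × 10^-8 cm.
M = ρ·N_A·a³/Z = 8.94 × 6.022 × 10²³ × 4.361 × 10^-23 / 4 = 58.7 g/mol.

58.7 g/mol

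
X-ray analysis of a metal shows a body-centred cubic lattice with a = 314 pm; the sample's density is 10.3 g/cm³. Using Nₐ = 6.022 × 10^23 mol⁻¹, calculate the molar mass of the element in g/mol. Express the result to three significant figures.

A BCC cell has Z = 2 atoms; a = 3.140 × 10^-8 cm.
M = ρ·N_A·a³/Z = 10.3 × 6.022 × 10²³ × 3.096 × 10^-23 / 2 = 96.0 g/mol.

96.0 g/mol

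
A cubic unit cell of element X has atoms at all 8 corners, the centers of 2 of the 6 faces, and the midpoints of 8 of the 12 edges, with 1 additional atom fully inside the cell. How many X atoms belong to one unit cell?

Corner atoms are shared by 8 cells (1/8 each), face atoms by 2 (1/2 each), edge atoms by 4 (1/4 each), interior atoms are unshared.
Net atoms = 8 × 1/8 + 2 × 1/2 + 8 × 1/4 + 1 = 1 + 1 + 2 + 1 = 5.

5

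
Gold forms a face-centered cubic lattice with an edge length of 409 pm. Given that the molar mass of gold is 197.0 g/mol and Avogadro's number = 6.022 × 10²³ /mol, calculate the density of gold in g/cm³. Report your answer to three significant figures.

An FCC unit cell contains Z = 4 atoms.
Cell volume: a³ = (409 pm)³ = (4.090 × 10^-8 cm)³ = 6.842 × 10^-23 cm³.
ρ = Z·M/(N_A·a³) = 4 × 197.0 / (6.022 × 10²³ × 6.842 × 10^-23) = 19.13 g/cm³.

19.1 g/cm³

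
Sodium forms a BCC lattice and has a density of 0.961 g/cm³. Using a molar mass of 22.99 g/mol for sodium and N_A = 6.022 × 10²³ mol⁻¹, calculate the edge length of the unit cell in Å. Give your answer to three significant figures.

4.30 Å

With Z = 2 atoms per BCC cell, a³ = Z·M/(N_A·ρ) = 2 × 22.99 / (6.022 × 10²³ × 0.9610 g/cm³) = 7.945 × 10^-23 cm³.
a = (7.945 × 10^-23)^(1/3) = 4.299 × 10^-8 cm = 4.30 Å.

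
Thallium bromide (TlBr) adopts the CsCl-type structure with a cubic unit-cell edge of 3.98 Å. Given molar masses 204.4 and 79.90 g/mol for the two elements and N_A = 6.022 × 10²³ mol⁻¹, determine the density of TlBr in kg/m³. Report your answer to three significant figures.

The CsCl-type structure contains Z = 1 formula unit per cell; M(TlBr) = 204.4 + 79.90 = 284.3 g/mol.
a³ = (3.980 × 10^-8 cm)³ = 6.304 × 10^-23 cm³.
ρ = 1 × 284.3 / (6.022 × 10²³ × 6.304 × 10^-23) = 7.488 g/cm³ = 7490 kg/m³.

7490 kg/m³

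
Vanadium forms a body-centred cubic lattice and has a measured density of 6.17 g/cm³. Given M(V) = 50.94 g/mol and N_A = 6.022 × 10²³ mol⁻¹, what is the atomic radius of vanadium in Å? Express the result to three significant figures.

For a BCC cell (Z = 2), a³ = Z·M/(N_A·ρ) = 2 × 50.94 / (6.022 × 10²³ × 6.170) = 2.742 × 10^-23 cm³, so a = 3.015 × 10^-8 cm = 3.015 Å.
Atoms touch along the body diagonal, so √3·a = 4r, so r = 0.4330 × a = 1.31 Å.

1.31 Å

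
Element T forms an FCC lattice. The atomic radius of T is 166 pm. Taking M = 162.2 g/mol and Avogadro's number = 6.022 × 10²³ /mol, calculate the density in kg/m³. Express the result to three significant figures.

10400 kg/m³

In an FCC lattice, atoms touch along the face diagonal, so √2·a = 4r, giving a = 469.5 pm = 4.695 × 10^-8 cm.
With Z = 4, ρ = Z·M/(N_A·a³) = 4 × 162.2 / (6.022 × 10²³ × 1.035 × 10^-22) = 10.41 g/cm³ = 10400 kg/m³.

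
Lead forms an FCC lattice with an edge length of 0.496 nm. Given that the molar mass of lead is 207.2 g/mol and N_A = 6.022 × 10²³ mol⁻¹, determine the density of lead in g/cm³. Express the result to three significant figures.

An FCC unit cell contains Z = 4 atoms.
Cell volume: a³ = (0.496 nm)³ = (4.960 × 10^-8 cm)³ = 1.220 × 10^-22 cm³.
ρ = Z·M/(N_A·a³) = 4 × 207.2 / (6.022 × 10²³ × 1.220 × 10^-22) = 11.28 g/cm³.

11.3 g/cm³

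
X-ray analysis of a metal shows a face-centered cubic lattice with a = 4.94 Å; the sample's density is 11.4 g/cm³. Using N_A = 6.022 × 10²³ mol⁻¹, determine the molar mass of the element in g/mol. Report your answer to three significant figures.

An FCC cell has Z = 4 atoms; a = 4.940 × 10^-8 cm.
M = ρ·N_A·a³/Z = 11.4 × 6.022 × 10²³ × 1.206 × 10^-22 / 4 = 207 g/mol.

207 g/mol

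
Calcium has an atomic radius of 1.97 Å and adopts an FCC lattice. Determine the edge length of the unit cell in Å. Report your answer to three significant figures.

5.57 Å

In an FCC lattice, atoms touch along the face diagonal, so √2·a = 4r.
a = 4r/√2 = 4 × 1.97 / 1.4142 = 5.57 Å.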